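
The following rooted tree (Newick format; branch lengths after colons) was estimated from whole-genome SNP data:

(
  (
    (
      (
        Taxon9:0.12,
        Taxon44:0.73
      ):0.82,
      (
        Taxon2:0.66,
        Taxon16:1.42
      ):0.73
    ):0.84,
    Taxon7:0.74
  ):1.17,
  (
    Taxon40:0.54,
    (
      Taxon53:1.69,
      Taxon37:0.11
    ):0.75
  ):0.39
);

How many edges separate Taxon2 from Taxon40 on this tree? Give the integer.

The MRCA of Taxon2 and Taxon40 is the root of the tree.
From Taxon2 up to that node: 4 branches. From Taxon40 up to the same node: 2 branches. Total: 4 + 2 = 6.

6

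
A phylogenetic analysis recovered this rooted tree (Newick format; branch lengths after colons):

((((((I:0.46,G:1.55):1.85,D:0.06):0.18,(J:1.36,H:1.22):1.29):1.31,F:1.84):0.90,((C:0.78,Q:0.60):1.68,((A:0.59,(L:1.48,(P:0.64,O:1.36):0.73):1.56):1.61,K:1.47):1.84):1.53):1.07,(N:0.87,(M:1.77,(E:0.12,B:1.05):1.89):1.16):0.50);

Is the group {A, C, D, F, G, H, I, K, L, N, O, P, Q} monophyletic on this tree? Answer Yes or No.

The MRCA of the listed taxa is the root, so the smallest clade containing them is the whole tree.
That clade also contains B, E, J, M, which are not in the proposed group, so the group is not monophyletic.

No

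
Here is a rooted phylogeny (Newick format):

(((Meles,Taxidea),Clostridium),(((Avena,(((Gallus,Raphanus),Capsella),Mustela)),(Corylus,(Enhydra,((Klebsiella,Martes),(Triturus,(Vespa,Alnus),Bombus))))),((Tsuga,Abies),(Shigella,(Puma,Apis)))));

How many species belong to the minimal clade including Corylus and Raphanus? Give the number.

13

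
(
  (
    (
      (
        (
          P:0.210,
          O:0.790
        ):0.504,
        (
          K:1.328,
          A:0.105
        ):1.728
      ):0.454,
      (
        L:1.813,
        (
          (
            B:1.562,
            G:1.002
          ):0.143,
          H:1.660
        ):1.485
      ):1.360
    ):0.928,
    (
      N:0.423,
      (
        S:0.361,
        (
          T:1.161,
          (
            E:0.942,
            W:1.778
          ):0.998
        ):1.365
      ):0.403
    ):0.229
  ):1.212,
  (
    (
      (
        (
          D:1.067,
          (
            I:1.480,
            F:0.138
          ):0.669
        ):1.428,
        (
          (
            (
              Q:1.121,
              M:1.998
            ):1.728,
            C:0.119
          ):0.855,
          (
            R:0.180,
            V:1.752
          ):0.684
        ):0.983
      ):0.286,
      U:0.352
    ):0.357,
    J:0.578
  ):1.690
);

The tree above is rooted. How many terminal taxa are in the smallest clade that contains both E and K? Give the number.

The MRCA of E and K is the node subtending ((((P,O),(K,A)),(L,((B,G),H))),(N,(S,(T,(E,W))))).
That clade contains 13 terminal taxa: A, B, E, G, H, K, L, N, O, P, S, T, W.

13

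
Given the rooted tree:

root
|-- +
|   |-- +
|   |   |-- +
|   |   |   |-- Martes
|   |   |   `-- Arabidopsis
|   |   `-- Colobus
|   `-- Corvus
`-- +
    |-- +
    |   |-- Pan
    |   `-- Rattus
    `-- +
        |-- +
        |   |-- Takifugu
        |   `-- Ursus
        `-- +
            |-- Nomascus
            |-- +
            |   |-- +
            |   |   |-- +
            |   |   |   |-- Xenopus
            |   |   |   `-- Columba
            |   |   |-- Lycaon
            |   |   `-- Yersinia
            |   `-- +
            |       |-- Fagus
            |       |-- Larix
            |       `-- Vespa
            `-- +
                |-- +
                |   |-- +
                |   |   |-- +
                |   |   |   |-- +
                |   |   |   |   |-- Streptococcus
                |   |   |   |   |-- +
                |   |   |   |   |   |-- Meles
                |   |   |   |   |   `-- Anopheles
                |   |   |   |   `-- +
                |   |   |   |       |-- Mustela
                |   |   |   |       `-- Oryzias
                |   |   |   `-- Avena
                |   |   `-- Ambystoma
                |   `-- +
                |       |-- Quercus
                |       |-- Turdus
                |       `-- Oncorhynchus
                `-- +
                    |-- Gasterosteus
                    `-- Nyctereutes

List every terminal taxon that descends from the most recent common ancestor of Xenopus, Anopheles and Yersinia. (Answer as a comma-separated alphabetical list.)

Tracing Xenopus: it sits inside (Xenopus,Columba).
Tracing Anopheles: it sits inside (Meles,Anopheles).
Tracing Yersinia: it sits inside ((Xenopus,Columba),Lycaon,Yersinia).
The smallest clade enclosing all 3 is (Nomascus,(((Xenopus,Columba),Lycaon,Yersinia),(Fagus,Larix,Vespa)),(((((Streptococcus,(Meles,Anopheles),(Mustela,Oryzias)),Avena),Ambystoma),(Quercus,Turdus,Oncorhynchus)),(Gasterosteus,Nyctereutes))); the answer is its 20 terminal taxa in alphabetical order.

Ambystoma, Anopheles, Avena, Columba, Fagus, Gasterosteus, Larix, Lycaon, Meles, Mustela, Nomascus, Nyctereutes, Oncorhynchus, Oryzias, Quercus, Streptococcus, Turdus, Vespa, Xenopus, Yersinia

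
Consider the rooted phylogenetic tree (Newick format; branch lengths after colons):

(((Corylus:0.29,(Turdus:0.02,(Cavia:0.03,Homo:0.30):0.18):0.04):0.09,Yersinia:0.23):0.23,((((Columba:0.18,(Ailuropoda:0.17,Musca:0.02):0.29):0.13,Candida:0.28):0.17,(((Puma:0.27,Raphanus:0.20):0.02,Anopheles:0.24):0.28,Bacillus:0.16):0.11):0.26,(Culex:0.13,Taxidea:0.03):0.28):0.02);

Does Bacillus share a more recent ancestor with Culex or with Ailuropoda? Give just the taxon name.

The MRCA of Bacillus and Ailuropoda subtends (((Columba,(Ailuropoda,Musca)),Candida),(((Puma,Raphanus),Anopheles),Bacillus)) (8 taxa).
The MRCA of Bacillus and Culex subtends ((((Columba,(Ailuropoda,Musca)),Candida),(((Puma,Raphanus),Anopheles),Bacillus)),(Culex,Taxidea)) (10 taxa).
The first is nested inside the second, so Bacillus shares a more recent common ancestor with Ailuropoda.

Ailuropoda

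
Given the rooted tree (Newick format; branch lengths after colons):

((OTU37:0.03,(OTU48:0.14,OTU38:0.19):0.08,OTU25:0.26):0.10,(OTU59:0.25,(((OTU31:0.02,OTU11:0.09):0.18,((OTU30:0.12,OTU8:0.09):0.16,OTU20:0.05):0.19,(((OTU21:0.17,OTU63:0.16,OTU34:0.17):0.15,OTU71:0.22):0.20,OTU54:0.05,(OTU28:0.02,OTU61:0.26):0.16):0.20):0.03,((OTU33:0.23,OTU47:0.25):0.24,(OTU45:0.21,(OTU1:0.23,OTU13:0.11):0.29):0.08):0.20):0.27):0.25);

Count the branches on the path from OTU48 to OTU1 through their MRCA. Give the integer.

9

The MRCA of OTU48 and OTU1 is the root of the tree.
From OTU48 up to that node: 3 branches. From OTU1 up to the same node: 6 branches. Total: 3 + 6 = 9.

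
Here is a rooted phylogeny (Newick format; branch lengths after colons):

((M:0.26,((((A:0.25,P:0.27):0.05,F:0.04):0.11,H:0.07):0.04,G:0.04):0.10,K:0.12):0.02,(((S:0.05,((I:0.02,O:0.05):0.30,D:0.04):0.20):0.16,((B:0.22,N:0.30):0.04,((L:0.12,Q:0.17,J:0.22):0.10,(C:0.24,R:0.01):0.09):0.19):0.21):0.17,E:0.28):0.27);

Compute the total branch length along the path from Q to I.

1.35

The path runs Q → … → MRCA → … → I; the MRCA is the node subtending ((S,((I,O),D)),((B,N),((L,Q,J),(C,R)))).
Branch lengths along that path: 0.17 + 0.10 + 0.19 + 0.21 + 0.16 + 0.20 + 0.30 + 0.02 = 1.35.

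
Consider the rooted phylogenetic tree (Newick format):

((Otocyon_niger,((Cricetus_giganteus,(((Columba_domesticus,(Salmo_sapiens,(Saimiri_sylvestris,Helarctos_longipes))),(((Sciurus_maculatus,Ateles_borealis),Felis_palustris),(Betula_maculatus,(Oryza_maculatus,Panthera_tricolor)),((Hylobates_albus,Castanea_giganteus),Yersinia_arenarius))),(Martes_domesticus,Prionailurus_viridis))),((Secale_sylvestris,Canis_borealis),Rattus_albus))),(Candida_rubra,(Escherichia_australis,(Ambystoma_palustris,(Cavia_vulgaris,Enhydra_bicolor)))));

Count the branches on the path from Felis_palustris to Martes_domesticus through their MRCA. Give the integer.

6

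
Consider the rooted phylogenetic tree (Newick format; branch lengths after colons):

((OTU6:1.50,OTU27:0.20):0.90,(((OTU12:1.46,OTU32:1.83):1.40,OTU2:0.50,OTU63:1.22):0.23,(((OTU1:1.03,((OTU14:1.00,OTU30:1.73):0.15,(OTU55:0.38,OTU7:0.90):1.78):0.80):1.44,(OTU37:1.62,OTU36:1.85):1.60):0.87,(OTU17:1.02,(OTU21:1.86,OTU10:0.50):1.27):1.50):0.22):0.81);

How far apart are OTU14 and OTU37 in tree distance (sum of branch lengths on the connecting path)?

The path runs OTU14 → … → MRCA → … → OTU37; the MRCA is the node subtending ((OTU1,((OTU14,OTU30),(OTU55,OTU7))),(OTU37,OTU36)).
Branch lengths along that path: 1.00 + 0.15 + 0.80 + 1.44 + 1.60 + 1.62 = 6.61.

6.61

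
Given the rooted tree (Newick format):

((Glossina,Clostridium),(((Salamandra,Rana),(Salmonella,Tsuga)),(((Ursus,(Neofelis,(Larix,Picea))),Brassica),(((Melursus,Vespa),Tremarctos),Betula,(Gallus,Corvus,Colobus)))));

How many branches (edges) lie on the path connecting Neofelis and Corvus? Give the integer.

7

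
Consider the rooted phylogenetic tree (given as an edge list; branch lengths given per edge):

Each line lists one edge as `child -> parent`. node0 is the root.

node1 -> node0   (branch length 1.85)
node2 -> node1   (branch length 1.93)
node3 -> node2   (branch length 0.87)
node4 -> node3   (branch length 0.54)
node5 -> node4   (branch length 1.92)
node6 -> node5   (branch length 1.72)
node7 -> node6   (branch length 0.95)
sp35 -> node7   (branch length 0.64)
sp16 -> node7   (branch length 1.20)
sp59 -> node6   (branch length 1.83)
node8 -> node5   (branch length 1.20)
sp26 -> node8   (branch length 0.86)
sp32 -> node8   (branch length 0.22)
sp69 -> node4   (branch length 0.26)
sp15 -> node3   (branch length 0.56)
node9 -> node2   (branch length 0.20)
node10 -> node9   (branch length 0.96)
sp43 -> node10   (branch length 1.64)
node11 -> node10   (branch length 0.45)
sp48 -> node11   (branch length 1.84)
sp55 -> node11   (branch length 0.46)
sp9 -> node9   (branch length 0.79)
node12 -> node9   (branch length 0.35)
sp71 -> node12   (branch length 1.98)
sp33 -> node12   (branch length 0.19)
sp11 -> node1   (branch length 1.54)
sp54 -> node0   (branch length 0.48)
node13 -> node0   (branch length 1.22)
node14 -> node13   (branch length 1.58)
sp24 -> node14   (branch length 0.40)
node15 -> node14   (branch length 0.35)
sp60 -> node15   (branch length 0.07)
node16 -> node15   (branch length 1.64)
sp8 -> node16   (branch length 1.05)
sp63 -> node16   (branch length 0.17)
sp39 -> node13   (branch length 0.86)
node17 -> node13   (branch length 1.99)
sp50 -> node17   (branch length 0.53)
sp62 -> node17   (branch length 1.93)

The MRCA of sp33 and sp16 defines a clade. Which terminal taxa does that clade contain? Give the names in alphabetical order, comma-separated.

sp15, sp16, sp26, sp32, sp33, sp35, sp43, sp48, sp55, sp59, sp69, sp71, sp9

Tracing sp33: it sits inside (sp71,sp33).
Tracing sp16: it sits inside (sp35,sp16).
The smallest clade enclosing both is ((((((sp35,sp16),sp59),(sp26,sp32)),sp69),sp15),((sp43,(sp48,sp55)),sp9,(sp71,sp33))); the answer is its 13 terminal taxa in alphabetical order.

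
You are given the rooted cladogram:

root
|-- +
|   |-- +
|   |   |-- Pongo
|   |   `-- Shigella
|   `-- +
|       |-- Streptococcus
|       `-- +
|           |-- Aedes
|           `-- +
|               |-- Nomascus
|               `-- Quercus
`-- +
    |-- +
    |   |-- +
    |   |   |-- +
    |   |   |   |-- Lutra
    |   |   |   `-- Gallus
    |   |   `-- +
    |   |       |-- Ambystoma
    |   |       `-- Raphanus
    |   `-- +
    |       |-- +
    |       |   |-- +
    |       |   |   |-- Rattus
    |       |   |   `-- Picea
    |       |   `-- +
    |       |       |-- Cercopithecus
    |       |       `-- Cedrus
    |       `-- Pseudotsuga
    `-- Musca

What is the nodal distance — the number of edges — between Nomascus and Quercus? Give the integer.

2

The MRCA of Nomascus and Quercus is the node subtending (Nomascus,Quercus).
From Nomascus up to that node: 1 branch. From Quercus up to the same node: 1 branch. Total: 1 + 1 = 2.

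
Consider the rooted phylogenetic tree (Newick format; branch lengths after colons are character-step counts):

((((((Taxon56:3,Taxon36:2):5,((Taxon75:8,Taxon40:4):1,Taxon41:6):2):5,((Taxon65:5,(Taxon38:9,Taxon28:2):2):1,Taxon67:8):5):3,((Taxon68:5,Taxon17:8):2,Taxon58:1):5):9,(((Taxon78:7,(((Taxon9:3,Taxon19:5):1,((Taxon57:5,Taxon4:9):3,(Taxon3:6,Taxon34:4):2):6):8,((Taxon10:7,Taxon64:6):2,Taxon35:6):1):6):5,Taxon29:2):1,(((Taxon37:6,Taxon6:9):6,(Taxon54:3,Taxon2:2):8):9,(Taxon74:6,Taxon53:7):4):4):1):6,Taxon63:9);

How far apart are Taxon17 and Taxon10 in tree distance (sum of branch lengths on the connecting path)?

The path runs Taxon17 → … → MRCA → … → Taxon10; the MRCA is the node subtending (((((Taxon56,Taxon36),((Taxon75,Taxon40),Taxon41)),((Taxon65,(Taxon38,Taxon28)),Taxon67)),((Taxon68,Taxon17),Taxon58)),(((Taxon78,(((Taxon9,Taxon19),((Taxon57,Taxon4),(Taxon3,Taxon34))),((Taxon10,Taxon64),Taxon35))),Taxon29),(((Taxon37,Taxon6),(Taxon54,Taxon2)),(Taxon74,Taxon53)))).
Branch lengths along that path: 8 + 2 + 5 + 9 + 1 + 1 + 5 + 6 + 1 + 2 + 7 = 47.

47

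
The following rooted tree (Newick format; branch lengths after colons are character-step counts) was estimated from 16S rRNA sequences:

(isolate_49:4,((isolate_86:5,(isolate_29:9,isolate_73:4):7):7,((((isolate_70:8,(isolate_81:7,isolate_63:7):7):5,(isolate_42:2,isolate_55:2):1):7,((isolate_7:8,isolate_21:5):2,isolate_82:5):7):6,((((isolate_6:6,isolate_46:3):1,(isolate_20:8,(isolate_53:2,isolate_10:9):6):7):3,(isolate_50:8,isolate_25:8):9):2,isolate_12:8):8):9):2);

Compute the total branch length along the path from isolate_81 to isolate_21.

40

The path runs isolate_81 → … → MRCA → … → isolate_21; the MRCA is the node subtending (((isolate_70,(isolate_81,isolate_63)),(isolate_42,isolate_55)),((isolate_7,isolate_21),isolate_82)).
Branch lengths along that path: 7 + 7 + 5 + 7 + 7 + 2 + 5 = 40.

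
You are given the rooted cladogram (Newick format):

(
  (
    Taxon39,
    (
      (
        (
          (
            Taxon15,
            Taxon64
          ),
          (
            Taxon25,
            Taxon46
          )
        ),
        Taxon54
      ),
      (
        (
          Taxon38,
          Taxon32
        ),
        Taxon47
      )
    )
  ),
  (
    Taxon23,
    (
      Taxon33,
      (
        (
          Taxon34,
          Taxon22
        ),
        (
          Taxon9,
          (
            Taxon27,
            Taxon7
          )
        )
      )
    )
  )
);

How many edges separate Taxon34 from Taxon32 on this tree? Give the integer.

The MRCA of Taxon34 and Taxon32 is the root of the tree.
From Taxon34 up to that node: 5 branches. From Taxon32 up to the same node: 5 branches. Total: 5 + 5 = 10.

10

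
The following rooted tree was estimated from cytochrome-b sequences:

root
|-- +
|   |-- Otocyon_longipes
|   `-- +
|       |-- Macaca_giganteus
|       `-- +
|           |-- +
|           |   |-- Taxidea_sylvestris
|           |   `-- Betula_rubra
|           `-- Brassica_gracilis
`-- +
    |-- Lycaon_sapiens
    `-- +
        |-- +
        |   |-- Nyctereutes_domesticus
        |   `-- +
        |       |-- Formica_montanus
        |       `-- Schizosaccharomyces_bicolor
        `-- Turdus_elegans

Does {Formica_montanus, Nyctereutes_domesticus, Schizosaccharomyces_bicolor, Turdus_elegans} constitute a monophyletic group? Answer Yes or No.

The most recent common ancestor of these taxa subtends ((Nyctereutes_domesticus,(Formica_montanus,Schizosaccharomyces_bicolor)),Turdus_elegans).
That clade has exactly 4 tips — every listed taxon and nothing else — so the group is monophyletic.

Yes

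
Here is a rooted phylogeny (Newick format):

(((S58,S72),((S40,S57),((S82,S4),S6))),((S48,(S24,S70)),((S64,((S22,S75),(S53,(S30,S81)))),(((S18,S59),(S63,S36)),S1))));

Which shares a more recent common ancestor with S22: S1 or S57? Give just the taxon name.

The MRCA of S22 and S1 subtends ((S64,((S22,S75),(S53,(S30,S81)))),(((S18,S59),(S63,S36)),S1)) (11 taxa).
The MRCA of S22 and S57 is the root, subtending the entire tree (21 taxa).
The first is nested inside the second, so S22 shares a more recent common ancestor with S1.

S1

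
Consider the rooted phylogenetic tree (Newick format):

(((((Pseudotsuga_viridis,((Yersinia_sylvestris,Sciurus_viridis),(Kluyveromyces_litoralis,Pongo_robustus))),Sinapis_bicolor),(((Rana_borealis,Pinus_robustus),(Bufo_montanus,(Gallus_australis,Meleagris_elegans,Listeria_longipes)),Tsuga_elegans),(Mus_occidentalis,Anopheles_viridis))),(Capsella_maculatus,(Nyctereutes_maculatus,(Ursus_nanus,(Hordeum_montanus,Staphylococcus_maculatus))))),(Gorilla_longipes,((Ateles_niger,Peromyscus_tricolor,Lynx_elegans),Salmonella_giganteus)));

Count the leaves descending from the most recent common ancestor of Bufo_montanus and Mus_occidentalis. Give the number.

9

The MRCA of Bufo_montanus and Mus_occidentalis is the node subtending (((Rana_borealis,Pinus_robustus),(Bufo_montanus,(Gallus_australis,Meleagris_elegans,Listeria_longipes)),Tsuga_elegans),(Mus_occidentalis,Anopheles_viridis)).
That clade contains 9 terminal taxa: Anopheles_viridis, Bufo_montanus, Gallus_australis, Listeria_longipes, Meleagris_elegans, Mus_occidentalis, Pinus_robustus, Rana_borealis, Tsuga_elegans.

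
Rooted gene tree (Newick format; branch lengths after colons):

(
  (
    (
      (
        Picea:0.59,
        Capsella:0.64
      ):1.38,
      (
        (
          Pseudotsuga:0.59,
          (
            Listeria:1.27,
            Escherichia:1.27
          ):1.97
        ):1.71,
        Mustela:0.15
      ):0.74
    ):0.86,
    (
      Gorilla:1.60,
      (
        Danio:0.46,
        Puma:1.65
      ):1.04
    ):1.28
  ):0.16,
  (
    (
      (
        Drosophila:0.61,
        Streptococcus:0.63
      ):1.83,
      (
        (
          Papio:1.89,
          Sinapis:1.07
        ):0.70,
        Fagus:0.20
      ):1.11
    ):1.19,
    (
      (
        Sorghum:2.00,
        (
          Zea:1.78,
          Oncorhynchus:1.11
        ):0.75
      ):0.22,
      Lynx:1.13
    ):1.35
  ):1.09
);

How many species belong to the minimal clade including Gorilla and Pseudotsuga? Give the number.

9

The MRCA of Gorilla and Pseudotsuga is the node subtending (((Picea,Capsella),((Pseudotsuga,(Listeria,Escherichia)),Mustela)),(Gorilla,(Danio,Puma))).
That clade contains 9 terminal taxa: Capsella, Danio, Escherichia, Gorilla, Listeria, Mustela, Picea, Pseudotsuga, Puma.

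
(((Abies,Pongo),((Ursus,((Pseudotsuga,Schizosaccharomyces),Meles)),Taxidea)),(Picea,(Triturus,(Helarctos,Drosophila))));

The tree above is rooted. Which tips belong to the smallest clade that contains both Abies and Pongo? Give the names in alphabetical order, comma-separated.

Abies, Pongo

Tracing Abies: it sits inside (Abies,Pongo).
Tracing Pongo: it sits inside (Abies,Pongo).
The smallest clade enclosing both is (Abies,Pongo); the answer is its 2 terminal taxa in alphabetical order.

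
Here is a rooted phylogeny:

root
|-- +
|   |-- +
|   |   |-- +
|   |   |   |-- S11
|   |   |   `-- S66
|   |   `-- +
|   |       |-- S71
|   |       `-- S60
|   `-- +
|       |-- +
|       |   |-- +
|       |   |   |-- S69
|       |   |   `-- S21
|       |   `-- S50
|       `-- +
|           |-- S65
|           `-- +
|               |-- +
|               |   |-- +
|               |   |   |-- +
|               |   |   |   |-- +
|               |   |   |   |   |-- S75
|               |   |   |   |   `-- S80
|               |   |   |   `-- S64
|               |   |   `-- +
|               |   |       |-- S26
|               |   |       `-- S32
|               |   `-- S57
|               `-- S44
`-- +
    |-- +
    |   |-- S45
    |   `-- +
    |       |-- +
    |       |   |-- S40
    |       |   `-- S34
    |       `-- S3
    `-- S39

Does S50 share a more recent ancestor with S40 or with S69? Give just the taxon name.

The MRCA of S50 and S69 subtends ((S69,S21),S50) (3 taxa).
The MRCA of S50 and S40 is the root, subtending the entire tree (20 taxa).
The first is nested inside the second, so S50 shares a more recent common ancestor with S69.

S69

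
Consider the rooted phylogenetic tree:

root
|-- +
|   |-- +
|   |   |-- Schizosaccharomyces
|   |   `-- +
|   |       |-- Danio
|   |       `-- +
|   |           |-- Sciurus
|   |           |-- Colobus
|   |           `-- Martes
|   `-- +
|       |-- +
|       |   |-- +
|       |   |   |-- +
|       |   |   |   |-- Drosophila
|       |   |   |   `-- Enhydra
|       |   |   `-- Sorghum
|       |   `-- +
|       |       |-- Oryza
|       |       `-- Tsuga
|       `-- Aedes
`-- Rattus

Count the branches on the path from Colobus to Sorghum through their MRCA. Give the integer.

8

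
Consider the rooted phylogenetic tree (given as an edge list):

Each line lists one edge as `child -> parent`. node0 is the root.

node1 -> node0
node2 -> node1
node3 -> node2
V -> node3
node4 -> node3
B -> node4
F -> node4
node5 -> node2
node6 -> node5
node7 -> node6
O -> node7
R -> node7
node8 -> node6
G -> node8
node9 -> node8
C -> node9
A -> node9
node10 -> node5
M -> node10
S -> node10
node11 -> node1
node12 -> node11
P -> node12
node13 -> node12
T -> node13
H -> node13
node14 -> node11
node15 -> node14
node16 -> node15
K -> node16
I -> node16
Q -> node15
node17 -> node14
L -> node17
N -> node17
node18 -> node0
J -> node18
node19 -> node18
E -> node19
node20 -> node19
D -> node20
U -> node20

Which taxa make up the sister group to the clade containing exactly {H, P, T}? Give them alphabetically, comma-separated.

The clade containing exactly {H, P, T} attaches to the tree at the node subtending ((P,(T,H)),(((K,I),Q),(L,N))).
The other lineage descending from that same node — the sister group — is (((K,I),Q),(L,N)); its 5 tips in alphabetical order are the answer.

I, K, L, N, Q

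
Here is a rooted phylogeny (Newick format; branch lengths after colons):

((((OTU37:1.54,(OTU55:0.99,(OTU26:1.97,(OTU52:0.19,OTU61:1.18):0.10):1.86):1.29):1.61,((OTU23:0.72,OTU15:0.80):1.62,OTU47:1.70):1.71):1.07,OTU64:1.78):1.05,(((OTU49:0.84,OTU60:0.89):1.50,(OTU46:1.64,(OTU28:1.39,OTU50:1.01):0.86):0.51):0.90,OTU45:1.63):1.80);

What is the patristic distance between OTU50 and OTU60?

4.77

The path runs OTU50 → … → MRCA → … → OTU60; the MRCA is the node subtending ((OTU49,OTU60),(OTU46,(OTU28,OTU50))).
Branch lengths along that path: 1.01 + 0.86 + 0.51 + 1.50 + 0.89 = 4.77.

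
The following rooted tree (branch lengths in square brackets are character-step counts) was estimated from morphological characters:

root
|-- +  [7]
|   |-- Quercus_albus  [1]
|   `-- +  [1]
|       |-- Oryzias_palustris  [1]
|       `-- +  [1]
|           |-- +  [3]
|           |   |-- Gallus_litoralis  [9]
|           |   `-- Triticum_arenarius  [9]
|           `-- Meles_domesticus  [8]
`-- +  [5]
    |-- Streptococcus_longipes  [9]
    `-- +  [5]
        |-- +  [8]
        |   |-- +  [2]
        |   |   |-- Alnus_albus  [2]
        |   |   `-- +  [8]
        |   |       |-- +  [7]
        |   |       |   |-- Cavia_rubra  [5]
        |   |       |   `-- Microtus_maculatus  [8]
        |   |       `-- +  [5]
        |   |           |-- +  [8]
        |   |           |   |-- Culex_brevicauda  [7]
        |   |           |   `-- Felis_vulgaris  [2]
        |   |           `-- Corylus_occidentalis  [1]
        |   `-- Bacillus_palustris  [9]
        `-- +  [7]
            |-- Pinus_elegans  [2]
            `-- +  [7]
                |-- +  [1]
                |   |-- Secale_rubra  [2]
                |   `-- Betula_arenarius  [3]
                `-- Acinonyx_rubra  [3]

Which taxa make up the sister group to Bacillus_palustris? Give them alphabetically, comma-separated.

Alnus_albus, Cavia_rubra, Corylus_occidentalis, Culex_brevicauda, Felis_vulgaris, Microtus_maculatus

Bacillus_palustris attaches to the tree at the node subtending ((Alnus_albus,((Cavia_rubra,Microtus_maculatus),((Culex_brevicauda,Felis_vulgaris),Corylus_occidentalis))),Bacillus_palustris).
The other lineage descending from that same node — the sister group — is (Alnus_albus,((Cavia_rubra,Microtus_maculatus),((Culex_brevicauda,Felis_vulgaris),Corylus_occidentalis))); its 6 tips in alphabetical order are the answer.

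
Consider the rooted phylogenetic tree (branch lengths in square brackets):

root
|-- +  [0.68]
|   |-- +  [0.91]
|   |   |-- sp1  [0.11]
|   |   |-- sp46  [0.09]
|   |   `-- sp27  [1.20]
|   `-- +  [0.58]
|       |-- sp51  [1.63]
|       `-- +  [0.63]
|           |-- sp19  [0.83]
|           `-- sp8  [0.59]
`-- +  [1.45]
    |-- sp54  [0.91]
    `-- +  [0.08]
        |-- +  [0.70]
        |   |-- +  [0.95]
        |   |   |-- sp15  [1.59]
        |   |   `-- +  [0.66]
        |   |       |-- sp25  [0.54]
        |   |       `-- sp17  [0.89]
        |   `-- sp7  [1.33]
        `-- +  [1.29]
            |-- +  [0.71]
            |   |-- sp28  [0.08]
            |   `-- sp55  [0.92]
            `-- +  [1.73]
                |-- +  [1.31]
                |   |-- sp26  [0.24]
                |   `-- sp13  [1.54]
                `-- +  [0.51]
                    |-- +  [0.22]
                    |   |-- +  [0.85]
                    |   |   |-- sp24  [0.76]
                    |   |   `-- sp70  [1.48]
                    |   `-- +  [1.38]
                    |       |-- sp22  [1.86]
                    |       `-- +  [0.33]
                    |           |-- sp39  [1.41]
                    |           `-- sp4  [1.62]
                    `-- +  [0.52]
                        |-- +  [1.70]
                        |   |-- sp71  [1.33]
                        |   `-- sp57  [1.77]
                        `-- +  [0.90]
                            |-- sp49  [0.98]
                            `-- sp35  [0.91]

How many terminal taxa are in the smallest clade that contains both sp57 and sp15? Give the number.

17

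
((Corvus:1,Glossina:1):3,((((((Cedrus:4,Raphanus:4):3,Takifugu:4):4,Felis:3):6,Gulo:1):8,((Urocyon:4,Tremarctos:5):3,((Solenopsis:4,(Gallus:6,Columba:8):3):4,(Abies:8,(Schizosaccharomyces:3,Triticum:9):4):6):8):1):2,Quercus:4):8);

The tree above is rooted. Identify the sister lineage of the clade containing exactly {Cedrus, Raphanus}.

Takifugu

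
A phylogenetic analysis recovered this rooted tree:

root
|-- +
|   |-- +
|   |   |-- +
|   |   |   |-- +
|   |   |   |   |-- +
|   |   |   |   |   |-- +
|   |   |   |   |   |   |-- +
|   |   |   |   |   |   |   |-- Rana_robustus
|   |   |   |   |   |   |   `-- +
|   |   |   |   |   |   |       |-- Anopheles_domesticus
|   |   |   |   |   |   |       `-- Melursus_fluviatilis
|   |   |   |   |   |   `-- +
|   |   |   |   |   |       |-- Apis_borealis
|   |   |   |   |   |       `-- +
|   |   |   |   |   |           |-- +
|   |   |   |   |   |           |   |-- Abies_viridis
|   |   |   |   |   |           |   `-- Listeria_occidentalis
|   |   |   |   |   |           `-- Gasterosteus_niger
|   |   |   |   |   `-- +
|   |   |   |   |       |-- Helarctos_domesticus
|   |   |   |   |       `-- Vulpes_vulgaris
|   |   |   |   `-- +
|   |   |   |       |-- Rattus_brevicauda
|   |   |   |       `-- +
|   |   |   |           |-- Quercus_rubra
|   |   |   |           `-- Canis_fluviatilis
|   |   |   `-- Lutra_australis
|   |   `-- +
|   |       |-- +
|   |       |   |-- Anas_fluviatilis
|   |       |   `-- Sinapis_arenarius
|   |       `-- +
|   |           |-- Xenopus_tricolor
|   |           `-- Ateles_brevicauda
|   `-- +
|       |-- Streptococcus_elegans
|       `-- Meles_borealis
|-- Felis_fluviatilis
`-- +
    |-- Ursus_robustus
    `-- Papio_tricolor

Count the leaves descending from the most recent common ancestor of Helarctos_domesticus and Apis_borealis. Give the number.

The MRCA of Helarctos_domesticus and Apis_borealis is the node subtending (((Rana_robustus,(Anopheles_domesticus,Melursus_fluviatilis)),(Apis_borealis,((Abies_viridis,Listeria_occidentalis),Gasterosteus_niger))),(Helarctos_domesticus,Vulpes_vulgaris)).
That clade contains 9 terminal taxa: Abies_viridis, Anopheles_domesticus, Apis_borealis, Gasterosteus_niger, Helarctos_domesticus, Listeria_occidentalis, Melursus_fluviatilis, Rana_robustus, Vulpes_vulgaris.

9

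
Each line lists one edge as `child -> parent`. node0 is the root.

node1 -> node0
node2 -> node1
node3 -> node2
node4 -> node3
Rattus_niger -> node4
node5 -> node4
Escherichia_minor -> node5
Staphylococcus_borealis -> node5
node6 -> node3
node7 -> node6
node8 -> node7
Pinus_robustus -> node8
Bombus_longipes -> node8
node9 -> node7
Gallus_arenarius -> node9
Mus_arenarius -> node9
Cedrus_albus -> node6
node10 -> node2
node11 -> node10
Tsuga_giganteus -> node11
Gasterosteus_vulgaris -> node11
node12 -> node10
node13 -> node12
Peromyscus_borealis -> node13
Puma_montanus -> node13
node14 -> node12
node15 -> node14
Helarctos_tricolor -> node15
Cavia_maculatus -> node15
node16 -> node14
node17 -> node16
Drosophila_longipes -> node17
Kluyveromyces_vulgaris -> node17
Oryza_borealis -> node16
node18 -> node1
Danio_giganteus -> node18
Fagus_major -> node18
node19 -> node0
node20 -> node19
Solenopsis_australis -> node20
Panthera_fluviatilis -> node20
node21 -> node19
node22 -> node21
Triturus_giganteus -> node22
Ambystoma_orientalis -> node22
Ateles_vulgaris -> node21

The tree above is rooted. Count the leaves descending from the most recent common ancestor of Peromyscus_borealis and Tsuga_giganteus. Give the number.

9

The MRCA of Peromyscus_borealis and Tsuga_giganteus is the node subtending ((Tsuga_giganteus,Gasterosteus_vulgaris),((Peromyscus_borealis,Puma_montanus),((Helarctos_tricolor,Cavia_maculatus),((Drosophila_longipes,Kluyveromyces_vulgaris),Oryza_borealis)))).
That clade contains 9 terminal taxa: Cavia_maculatus, Drosophila_longipes, Gasterosteus_vulgaris, Helarctos_tricolor, Kluyveromyces_vulgaris, Oryza_borealis, Peromyscus_borealis, Puma_montanus, Tsuga_giganteus.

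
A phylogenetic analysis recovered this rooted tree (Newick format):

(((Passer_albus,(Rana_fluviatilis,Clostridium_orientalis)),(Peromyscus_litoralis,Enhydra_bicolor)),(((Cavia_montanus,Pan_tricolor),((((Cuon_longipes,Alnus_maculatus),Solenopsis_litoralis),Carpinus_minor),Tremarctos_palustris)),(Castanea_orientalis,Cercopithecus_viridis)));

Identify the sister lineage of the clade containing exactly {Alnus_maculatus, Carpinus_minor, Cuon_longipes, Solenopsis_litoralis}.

Tremarctos_palustris

The clade containing exactly {Alnus_maculatus, Carpinus_minor, Cuon_longipes, Solenopsis_litoralis} attaches to the tree at the node subtending ((((Cuon_longipes,Alnus_maculatus),Solenopsis_litoralis),Carpinus_minor),Tremarctos_palustris).
The other lineage descending from that same node — the sister group — is the single tip Tremarctos_palustris.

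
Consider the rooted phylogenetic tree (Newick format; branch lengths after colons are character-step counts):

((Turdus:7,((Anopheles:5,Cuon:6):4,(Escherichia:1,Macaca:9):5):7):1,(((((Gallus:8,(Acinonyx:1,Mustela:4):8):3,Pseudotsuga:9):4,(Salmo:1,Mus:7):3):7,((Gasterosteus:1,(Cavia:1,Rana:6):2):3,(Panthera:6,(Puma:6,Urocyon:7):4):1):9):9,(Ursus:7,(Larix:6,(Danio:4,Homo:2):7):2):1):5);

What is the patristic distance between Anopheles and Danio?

36

The path runs Anopheles → … → MRCA → … → Danio; the MRCA is the root of the tree.
Branch lengths along that path: 5 + 4 + 7 + 1 + 5 + 1 + 2 + 7 + 4 = 36.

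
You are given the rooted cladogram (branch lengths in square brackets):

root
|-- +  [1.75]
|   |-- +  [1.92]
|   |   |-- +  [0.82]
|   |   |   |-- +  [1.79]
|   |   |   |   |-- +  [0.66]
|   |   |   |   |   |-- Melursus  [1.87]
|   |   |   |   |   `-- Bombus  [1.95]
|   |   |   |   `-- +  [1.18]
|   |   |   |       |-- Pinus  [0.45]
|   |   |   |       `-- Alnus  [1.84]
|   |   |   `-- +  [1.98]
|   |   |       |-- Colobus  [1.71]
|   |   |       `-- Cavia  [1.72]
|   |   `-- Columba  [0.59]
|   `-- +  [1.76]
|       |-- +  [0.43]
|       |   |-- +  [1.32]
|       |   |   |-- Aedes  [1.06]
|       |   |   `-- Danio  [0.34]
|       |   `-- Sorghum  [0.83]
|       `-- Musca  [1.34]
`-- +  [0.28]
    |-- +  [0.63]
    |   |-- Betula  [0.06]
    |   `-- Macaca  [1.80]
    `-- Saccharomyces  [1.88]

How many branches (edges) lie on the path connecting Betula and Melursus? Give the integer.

The MRCA of Betula and Melursus is the root of the tree.
From Betula up to that node: 3 branches. From Melursus up to the same node: 6 branches. Total: 3 + 6 = 9.

9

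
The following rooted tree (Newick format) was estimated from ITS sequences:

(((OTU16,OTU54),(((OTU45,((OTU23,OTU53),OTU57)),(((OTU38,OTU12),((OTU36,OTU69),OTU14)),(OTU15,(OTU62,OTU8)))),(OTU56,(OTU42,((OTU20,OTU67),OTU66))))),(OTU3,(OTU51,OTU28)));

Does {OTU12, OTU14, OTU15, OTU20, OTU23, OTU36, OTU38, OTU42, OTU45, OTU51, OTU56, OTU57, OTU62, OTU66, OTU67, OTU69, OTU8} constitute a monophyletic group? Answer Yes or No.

No

The MRCA of the listed taxa is the root, so the smallest clade containing them is the whole tree.
That clade also contains OTU16, OTU28, OTU3, OTU53, OTU54, which are not in the proposed group, so the group is not monophyletic.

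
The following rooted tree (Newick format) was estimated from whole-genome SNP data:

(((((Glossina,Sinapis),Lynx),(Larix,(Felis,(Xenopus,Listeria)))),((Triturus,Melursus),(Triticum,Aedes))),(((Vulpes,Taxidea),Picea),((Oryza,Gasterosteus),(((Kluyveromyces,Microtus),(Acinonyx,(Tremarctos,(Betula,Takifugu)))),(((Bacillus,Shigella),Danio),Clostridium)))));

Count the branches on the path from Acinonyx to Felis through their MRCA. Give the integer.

11

The MRCA of Acinonyx and Felis is the root of the tree.
From Acinonyx up to that node: 6 branches. From Felis up to the same node: 5 branches. Total: 6 + 5 = 11.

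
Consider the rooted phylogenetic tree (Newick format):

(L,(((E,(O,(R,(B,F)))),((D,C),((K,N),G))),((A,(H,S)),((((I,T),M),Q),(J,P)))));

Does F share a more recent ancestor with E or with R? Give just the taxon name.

R

The MRCA of F and R subtends (R,(B,F)) (3 taxa).
The MRCA of F and E subtends (E,(O,(R,(B,F)))) (5 taxa).
The first is nested inside the second, so F shares a more recent common ancestor with R.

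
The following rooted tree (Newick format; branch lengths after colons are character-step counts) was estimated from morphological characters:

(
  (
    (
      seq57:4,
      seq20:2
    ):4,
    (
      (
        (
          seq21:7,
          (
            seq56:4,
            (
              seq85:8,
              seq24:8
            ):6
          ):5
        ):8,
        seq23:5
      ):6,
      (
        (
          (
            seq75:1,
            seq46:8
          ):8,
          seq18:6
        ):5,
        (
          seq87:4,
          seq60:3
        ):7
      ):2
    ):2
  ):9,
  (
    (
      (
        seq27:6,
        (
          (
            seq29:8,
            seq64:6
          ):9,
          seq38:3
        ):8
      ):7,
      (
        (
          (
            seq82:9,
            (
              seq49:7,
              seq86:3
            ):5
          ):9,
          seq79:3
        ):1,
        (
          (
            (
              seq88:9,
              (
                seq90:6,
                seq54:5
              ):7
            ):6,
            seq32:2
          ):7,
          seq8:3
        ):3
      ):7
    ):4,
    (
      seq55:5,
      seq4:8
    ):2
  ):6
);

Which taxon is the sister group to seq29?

seq64

seq29 attaches to the tree at the node subtending (seq29,seq64).
The other lineage descending from that same node — the sister group — is the single tip seq64.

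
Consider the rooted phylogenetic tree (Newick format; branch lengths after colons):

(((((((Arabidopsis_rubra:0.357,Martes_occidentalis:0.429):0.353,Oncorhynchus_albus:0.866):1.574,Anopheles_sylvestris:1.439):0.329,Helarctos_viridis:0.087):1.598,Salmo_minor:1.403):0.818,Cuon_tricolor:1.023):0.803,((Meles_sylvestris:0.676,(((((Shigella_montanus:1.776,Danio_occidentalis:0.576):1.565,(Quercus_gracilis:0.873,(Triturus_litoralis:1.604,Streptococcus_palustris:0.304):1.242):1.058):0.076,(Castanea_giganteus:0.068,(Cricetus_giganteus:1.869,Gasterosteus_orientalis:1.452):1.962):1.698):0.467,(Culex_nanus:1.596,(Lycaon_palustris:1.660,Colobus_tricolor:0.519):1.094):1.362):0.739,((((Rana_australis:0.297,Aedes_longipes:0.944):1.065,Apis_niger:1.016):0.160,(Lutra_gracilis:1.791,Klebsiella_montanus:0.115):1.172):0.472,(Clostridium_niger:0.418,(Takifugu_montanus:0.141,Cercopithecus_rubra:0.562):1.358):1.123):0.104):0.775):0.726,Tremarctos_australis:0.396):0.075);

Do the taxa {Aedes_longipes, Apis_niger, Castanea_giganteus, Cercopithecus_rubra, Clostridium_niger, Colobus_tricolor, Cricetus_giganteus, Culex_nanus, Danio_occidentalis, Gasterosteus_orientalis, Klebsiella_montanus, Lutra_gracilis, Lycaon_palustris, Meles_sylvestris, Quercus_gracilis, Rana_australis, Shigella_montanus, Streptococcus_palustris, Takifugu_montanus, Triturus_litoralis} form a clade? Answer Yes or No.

The most recent common ancestor of these taxa subtends (Meles_sylvestris,(((((Shigella_montanus,Danio_occidentalis),(Quercus_gracilis,(Triturus_litoralis,Streptococcus_palustris))),(Castanea_giganteus,(Cricetus_giganteus,Gasterosteus_orientalis))),(Culex_nanus,(Lycaon_palustris,Colobus_tricolor))),((((Rana_australis,Aedes_longipes),Apis_niger),(Lutra_gracilis,Klebsiella_montanus)),(Clostridium_niger,(Takifugu_montanus,Cercopithecus_rubra))))).
That clade has exactly 20 tips — every listed taxon and nothing else — so the group is monophyletic.

Yes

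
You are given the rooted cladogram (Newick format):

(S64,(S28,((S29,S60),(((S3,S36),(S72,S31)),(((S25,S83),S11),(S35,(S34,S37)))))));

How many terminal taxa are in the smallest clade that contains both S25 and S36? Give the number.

10

The MRCA of S25 and S36 is the node subtending (((S3,S36),(S72,S31)),(((S25,S83),S11),(S35,(S34,S37)))).
That clade contains 10 terminal taxa: S11, S25, S3, S31, S34, S35, S36, S37, S72, S83.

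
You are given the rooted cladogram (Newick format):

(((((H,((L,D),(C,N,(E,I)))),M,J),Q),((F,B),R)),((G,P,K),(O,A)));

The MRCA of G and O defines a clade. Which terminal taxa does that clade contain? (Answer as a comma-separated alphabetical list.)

Tracing G: it sits inside (G,P,K).
Tracing O: it sits inside (O,A).
The smallest clade enclosing both is ((G,P,K),(O,A)); the answer is its 5 terminal taxa in alphabetical order.

A, G, K, O, P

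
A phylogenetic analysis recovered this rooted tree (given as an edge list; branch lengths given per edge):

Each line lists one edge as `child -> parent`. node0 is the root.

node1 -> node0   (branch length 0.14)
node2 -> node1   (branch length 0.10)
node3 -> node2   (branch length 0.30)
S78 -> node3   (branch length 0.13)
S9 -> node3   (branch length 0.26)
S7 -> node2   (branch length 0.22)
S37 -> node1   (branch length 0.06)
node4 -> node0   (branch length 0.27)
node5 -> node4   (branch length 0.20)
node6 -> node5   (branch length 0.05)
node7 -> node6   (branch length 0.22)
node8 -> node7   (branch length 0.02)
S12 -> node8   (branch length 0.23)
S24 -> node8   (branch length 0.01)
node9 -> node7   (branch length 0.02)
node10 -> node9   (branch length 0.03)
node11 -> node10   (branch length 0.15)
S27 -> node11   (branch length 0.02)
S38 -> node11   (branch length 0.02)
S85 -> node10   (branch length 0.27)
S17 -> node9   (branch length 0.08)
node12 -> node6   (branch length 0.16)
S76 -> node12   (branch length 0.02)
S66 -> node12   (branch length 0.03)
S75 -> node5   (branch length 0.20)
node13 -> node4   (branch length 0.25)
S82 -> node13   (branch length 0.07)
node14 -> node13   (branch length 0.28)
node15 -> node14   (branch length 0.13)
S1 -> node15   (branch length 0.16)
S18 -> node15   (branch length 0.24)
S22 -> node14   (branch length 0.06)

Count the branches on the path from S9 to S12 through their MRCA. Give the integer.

10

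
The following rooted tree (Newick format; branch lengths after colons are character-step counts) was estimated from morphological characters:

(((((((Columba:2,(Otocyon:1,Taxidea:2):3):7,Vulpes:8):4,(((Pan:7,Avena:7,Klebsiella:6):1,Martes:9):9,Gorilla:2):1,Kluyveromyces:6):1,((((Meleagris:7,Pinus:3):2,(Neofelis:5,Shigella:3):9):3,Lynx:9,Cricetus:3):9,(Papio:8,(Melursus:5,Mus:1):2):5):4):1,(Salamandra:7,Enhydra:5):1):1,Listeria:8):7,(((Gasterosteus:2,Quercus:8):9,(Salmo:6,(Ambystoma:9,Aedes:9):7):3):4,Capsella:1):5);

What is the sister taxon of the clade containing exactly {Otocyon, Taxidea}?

The clade containing exactly {Otocyon, Taxidea} attaches to the tree at the node subtending (Columba,(Otocyon,Taxidea)).
The other lineage descending from that same node — the sister group — is the single tip Columba.

Columba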